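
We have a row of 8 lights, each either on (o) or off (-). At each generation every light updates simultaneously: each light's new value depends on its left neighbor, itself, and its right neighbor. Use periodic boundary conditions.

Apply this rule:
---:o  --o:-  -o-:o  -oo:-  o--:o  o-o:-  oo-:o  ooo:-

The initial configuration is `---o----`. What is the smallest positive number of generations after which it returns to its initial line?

8

oo-ooooo
-o------
-ooooooo
-------o
oooooo-o
-----o--
oooo-ooo
---o----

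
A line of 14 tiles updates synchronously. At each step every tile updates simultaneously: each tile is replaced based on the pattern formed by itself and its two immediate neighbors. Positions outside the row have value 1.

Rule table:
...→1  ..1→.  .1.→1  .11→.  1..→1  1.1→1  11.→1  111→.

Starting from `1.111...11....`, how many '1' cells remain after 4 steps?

11..111..1111.
.11...11....11
1.111..1111...
11..11....111.
count of 1: 7

7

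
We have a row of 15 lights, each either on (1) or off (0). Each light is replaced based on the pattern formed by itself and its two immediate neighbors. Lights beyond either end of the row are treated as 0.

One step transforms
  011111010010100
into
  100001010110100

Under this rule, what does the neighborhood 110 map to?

1

At position 5 the neighborhood is 110; the next row has 1 there.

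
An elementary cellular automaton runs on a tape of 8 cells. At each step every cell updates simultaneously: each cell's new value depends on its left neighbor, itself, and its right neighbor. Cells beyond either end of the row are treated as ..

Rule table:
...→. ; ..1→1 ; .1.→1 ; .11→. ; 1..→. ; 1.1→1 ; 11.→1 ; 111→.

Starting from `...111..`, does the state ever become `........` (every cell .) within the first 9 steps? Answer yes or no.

no

..1..1..
.11.11..
1.11.1..
11.111..
.11..1..
1.1.11..
1111.1..
...111..  (repeats step 0; period 8)
step 9: ..1..1..
step 9 is ..1..1.., still not uniform .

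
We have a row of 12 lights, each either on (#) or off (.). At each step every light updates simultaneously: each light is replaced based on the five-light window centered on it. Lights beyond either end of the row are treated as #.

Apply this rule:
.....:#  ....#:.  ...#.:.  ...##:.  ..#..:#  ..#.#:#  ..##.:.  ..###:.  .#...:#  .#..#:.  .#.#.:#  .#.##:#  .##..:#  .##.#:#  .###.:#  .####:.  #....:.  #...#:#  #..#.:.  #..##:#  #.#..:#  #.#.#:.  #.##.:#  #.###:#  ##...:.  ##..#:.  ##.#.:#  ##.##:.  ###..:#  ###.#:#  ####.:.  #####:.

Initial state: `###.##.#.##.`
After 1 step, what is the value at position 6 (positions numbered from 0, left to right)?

..#.###.###.
position 6 holds #

#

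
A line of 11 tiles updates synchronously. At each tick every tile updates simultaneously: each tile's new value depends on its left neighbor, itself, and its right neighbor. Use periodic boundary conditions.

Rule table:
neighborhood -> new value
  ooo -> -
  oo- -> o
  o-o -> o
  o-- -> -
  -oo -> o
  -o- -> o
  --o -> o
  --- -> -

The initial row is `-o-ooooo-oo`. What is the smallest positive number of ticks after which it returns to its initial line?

7

oooo---oooo
---o--oo---
--oo-ooo---
-ooooo-o---
oo---ooo---
oo--oo-o--o
-o-ooooo-oo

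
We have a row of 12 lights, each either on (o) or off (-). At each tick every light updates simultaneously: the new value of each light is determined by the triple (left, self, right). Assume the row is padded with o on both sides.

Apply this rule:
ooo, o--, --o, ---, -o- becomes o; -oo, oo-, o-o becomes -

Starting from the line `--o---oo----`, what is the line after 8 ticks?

tick 1: oooooo--oooo
tick 2: ooooo-oo-ooo
tick 3: oooo------oo
tick 4: ooo-oooooo-o
tick 5: oo---oooo---
tick 6: o-ooo-oo-ooo
tick 7: ---o------oo
tick 8: oooooooooo-o

oooooooooo-o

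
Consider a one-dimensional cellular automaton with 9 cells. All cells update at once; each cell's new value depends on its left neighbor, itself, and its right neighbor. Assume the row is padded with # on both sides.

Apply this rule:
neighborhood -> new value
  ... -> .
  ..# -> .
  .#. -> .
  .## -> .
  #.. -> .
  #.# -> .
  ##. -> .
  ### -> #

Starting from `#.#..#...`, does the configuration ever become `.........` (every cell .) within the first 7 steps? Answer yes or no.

yes

.........
all cells are . at step 1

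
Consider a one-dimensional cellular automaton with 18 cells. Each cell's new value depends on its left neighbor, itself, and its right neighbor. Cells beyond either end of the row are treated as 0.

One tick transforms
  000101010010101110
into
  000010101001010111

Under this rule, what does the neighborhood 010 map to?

0

At position 3 the neighborhood is 010; the next row has 0 there.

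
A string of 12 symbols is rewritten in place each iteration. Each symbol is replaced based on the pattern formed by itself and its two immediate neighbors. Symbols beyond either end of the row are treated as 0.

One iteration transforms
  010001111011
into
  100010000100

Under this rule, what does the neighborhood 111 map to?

0

At position 6 the neighborhood is 111; the next row has 0 there.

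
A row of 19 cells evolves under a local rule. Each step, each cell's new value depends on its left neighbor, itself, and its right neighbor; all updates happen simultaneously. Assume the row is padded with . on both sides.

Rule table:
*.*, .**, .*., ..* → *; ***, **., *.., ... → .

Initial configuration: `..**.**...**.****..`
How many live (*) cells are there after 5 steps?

step 1: .**.**...**.**.....
step 2: **.**...**.**......
step 3: *.**...**.**.......
step 4: ***...**.**........
step 5: *....**.**.........
count of *: 5

5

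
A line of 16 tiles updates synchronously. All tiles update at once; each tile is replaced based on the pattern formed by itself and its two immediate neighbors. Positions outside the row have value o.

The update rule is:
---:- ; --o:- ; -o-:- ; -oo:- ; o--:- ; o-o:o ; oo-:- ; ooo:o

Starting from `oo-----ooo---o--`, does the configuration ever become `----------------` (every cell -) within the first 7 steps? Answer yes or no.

o-------o-------
----------------
all cells are - at step 2

yes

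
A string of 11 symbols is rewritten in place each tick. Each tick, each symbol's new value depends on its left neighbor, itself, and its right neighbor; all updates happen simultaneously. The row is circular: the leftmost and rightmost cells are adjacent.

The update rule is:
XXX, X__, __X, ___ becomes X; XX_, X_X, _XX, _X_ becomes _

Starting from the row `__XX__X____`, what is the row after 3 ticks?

____XXXX_XX

tick 1: XX__XX_XXXX
tick 2: X_XX____XXX
tick 3: ____XXXX_XX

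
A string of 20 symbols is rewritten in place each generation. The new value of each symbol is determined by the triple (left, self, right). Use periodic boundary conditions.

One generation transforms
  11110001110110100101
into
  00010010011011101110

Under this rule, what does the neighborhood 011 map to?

0

At position 7 the neighborhood is 011; the next row has 0 there.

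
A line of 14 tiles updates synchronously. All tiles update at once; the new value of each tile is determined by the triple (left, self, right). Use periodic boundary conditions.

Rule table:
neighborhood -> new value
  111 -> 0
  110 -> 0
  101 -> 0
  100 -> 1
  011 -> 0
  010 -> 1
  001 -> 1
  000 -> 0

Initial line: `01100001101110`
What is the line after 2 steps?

01111111000010

10010010000001
01111111000010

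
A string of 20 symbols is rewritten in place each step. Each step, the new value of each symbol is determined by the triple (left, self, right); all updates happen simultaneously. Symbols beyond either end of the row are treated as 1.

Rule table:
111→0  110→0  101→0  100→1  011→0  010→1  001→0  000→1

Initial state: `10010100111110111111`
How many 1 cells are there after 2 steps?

step 1: 01010110000000000000
step 2: 01010001111111111110
count of 1: 14

14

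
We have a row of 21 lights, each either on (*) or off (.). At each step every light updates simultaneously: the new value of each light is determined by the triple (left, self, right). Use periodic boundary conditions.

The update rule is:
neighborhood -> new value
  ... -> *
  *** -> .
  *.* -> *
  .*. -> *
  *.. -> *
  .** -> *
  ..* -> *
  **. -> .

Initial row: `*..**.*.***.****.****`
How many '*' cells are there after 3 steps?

11

step 1: .***.****..**...**...
step 2: **..**...***.****.***
step 3: ..***.****..**...**..
count of *: 11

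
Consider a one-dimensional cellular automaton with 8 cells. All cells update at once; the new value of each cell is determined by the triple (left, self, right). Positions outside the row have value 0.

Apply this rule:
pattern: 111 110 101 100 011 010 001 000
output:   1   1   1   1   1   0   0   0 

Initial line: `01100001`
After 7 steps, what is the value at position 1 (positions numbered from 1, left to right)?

01110000
01111000
01111100
01111110
01111111
01111111  (fixed point — unchanged through step 7)
position 1 holds 0

0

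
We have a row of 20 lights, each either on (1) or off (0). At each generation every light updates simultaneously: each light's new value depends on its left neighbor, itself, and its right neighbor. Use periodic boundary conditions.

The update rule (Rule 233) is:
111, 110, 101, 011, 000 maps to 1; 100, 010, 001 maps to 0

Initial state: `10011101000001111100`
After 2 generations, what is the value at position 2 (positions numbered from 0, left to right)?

generation 1: 00011110011101111100
generation 2: 11011110011111111101
position 2 holds 0

0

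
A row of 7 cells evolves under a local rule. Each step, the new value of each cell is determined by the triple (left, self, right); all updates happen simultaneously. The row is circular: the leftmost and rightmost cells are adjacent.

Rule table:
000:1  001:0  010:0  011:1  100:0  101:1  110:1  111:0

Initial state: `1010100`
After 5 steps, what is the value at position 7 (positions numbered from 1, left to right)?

1

0101000
0010011
0000011
0111011
1101111
position 7 holds 1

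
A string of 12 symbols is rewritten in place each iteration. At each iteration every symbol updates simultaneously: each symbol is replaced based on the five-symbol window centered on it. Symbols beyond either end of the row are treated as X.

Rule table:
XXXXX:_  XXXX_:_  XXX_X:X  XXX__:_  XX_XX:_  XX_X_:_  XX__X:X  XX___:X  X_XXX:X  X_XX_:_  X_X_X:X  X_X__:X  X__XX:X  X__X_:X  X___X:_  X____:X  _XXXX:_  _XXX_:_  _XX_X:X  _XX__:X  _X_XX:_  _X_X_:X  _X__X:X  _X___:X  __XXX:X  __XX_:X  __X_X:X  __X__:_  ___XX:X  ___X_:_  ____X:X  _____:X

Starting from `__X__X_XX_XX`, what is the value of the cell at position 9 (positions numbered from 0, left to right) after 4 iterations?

_

XX_XXX__X_X_
_X_X__XXXXX_
_XXXXXX___X_
_X_____X__X_
position 9 holds _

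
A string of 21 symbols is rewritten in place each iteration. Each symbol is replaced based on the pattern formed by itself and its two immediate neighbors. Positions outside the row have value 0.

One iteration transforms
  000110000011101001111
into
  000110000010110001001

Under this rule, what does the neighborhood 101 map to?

At position 13 the neighborhood is 101; the next row has 1 there.

1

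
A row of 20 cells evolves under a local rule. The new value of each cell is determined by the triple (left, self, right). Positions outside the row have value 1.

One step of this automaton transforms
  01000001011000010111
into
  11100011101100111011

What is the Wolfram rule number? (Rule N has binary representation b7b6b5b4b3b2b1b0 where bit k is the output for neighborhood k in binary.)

246

position 18: 111 → 1  (bit 7 = 1)
position 10: 110 → 1  (bit 6 = 1)
position 0: 101 → 1  (bit 5 = 1)
position 2: 100 → 1  (bit 4 = 1)
position 9: 011 → 0  (bit 3 = 0)
position 1: 010 → 1  (bit 2 = 1)
position 6: 001 → 1  (bit 1 = 1)
position 3: 000 → 0  (bit 0 = 0)
bits b7..b0 = 11110110 = 246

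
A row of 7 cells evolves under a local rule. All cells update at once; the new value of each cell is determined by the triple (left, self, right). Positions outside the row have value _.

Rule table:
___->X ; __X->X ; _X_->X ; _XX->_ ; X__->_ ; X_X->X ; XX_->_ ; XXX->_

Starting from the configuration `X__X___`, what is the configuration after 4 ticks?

XXX__XX

X_XX_XX
XX__X__
___XX_X
XXX__XX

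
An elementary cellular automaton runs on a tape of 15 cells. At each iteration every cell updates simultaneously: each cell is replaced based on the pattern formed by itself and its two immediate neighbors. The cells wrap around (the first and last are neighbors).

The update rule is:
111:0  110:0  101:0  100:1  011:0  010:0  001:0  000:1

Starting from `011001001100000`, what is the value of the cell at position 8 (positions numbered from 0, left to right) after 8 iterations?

0

000100100011111
110010011000000
001001000111110
100100110000001
010010001111100
001001100000011
100100011111000
010011000000110
position 8 holds 0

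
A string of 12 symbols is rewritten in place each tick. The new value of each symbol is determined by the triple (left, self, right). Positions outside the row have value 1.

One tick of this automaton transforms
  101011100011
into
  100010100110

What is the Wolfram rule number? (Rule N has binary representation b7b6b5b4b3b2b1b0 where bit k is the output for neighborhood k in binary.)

74

position 5: 111 → 0  (bit 7 = 0)
position 0: 110 → 1  (bit 6 = 1)
position 1: 101 → 0  (bit 5 = 0)
position 7: 100 → 0  (bit 4 = 0)
position 4: 011 → 1  (bit 3 = 1)
position 2: 010 → 0  (bit 2 = 0)
position 9: 001 → 1  (bit 1 = 1)
position 8: 000 → 0  (bit 0 = 0)
bits b7..b0 = 01001010 = 74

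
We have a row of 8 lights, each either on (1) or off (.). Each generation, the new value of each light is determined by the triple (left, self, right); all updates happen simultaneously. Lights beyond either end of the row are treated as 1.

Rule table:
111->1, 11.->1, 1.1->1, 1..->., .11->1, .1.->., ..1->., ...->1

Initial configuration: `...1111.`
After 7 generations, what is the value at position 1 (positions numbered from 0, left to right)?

1

generation 1: .1.11111
generation 2: 1.111111
generation 3: 11111111
generation 4: 11111111  (fixed point — unchanged through generation 7)
position 1 holds 1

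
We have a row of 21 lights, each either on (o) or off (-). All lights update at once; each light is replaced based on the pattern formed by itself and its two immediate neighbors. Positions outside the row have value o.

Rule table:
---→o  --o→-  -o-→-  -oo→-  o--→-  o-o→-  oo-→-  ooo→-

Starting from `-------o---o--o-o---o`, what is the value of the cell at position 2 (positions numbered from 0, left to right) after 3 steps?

step 1: -ooooo---o--------o--
step 2: -------o---oooooo----
step 3: -ooooo---o--------oo-
position 2 holds o

o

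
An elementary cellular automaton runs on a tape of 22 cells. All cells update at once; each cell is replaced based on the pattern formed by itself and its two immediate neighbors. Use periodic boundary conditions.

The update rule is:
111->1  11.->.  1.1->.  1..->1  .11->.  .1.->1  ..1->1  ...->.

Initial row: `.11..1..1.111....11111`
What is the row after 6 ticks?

tick 1: ...111111..1.1..1.111.
tick 2: ..1.1111.111.1111..1.1
tick 3: 111..11...1...11.111.1
tick 4: 11.11..1.111.1....1...
tick 5: .....111..1..11..111.1
tick 6: 1...1.1.11111..11.1..1

1...1.1.11111..11.1..1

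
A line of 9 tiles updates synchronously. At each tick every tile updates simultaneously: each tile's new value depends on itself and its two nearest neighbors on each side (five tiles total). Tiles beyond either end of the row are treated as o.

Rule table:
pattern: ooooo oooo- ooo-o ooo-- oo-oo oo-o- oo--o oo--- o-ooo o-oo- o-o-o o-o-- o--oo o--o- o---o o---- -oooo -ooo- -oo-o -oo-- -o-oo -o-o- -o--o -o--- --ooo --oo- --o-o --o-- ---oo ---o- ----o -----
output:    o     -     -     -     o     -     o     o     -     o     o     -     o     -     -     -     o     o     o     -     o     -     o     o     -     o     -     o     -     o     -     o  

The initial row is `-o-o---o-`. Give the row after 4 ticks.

-oo-oo-oo

tick 1: -o--o-o-o
tick 2: --o---oo-
tick 3: o-oo--ooo
tick 4: -oo-oo-oo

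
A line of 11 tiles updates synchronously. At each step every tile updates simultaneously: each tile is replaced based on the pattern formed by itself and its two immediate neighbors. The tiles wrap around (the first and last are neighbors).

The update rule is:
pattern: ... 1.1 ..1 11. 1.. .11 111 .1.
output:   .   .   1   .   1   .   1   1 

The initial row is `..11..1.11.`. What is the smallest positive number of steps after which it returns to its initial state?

.1..111...1
.111.1.1.11
..1..1.1...
.11111.11..
1.111....1.
1..1.1..11.
1111.111...
.11...1.1.1
...1.11.1.1
1.11....1.1
....1..11..
...1111..1.
..1.11.1111
111.....11.
.1.1...1...
11.11.111..
.......1.11
1.....11...
11...1..1.1
1.1.11111..
1.1..111.11
..111.1...1
11.1..11.11
1..111....1
.11.1.1..1.
1...1.11111
.1.11..1111
.1...11.11.
111.1.....1
11..11...1.
..11..1.11.

31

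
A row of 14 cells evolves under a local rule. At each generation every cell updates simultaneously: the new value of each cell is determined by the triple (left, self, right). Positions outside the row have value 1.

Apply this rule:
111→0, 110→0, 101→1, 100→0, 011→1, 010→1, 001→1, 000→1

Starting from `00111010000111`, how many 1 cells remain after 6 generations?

01100110111100
11001101100001
00011011001111
01110110011000
11001100110011
00011001100110
count of 1: 6

6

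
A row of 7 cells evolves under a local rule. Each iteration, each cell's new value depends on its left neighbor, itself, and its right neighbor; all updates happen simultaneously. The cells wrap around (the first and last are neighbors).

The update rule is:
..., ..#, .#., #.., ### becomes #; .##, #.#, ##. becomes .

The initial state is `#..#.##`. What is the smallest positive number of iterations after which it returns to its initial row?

7

iteration 1: .###..#
iteration 2: ..#.###
iteration 3: ###..#.
iteration 4: .#.###.
iteration 5: ##..#.#
iteration 6: #.###..
iteration 7: #..#.##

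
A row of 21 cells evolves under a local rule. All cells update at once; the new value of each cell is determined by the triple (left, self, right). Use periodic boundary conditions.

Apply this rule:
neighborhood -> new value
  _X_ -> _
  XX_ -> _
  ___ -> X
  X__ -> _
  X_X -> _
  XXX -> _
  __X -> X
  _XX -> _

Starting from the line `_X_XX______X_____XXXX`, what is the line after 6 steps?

XXXXXXXX______X_____X

______XXXXX__XXXX____
XXXXXX______X_____XXX
_______XXXXX__XXXX___
XXXXXXX______X_____XX
________XXXXX__XXXX__
XXXXXXXX______X_____X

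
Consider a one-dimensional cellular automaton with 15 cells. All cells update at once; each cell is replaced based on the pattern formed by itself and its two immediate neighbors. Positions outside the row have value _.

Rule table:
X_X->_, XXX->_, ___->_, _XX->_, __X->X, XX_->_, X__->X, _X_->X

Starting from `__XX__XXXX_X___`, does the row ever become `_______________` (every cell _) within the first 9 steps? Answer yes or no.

no

_X__XX_____XX__
XXXX__X___X__X_
____XXXX_XXXXXX
___X___________
__XXX__________
_X___X_________
XXX_XXX________
_______X_______
______XXX______
step 9 is ______XXX______, still not uniform _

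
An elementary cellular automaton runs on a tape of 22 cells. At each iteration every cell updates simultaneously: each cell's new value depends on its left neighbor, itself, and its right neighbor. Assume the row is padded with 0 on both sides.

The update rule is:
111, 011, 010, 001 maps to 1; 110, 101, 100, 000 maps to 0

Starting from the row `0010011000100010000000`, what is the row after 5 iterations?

1010011001100000000000

iteration 1: 0110110001100110000000
iteration 2: 1100100011001100000000
iteration 3: 1001100110011000000000
iteration 4: 1011001100110000000000
iteration 5: 1010011001100000000000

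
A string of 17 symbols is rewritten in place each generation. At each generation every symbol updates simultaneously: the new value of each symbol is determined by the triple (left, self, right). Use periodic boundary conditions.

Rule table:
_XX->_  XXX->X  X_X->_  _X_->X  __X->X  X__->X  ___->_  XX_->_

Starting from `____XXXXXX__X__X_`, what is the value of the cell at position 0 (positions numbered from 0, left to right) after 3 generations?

X

___X_XXXX_XXXXXXX
X_XX__XX___XXXXX_
X___XX__X_X_XXX__
position 0 holds X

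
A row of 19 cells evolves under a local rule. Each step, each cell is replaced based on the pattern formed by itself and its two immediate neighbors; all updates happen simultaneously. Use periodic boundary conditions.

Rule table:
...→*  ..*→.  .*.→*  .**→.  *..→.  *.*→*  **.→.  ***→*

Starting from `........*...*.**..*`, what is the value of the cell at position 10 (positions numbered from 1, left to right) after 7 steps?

.

.******.*.*.**....*
*.****.*****...**.*
.*.**.*.***..*...*.
.**..***.*...*.*.*.
......*.**.*.*****.
*****.**..***.***..
.***.*.....*.*.*...
position 10 holds .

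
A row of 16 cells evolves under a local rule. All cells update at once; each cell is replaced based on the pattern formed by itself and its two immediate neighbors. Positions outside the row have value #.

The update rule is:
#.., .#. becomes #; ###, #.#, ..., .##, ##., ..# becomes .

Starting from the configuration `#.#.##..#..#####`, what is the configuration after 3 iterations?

..#...#.##......
#.##..#...#.....
....#.##..##....

....#.##..##....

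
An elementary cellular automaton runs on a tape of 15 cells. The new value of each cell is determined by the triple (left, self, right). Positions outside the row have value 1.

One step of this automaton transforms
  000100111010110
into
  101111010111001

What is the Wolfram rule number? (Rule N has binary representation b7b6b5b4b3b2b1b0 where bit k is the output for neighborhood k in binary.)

182

position 7: 111 → 1  (bit 7 = 1)
position 8: 110 → 0  (bit 6 = 0)
position 9: 101 → 1  (bit 5 = 1)
position 0: 100 → 1  (bit 4 = 1)
position 6: 011 → 0  (bit 3 = 0)
position 3: 010 → 1  (bit 2 = 1)
position 2: 001 → 1  (bit 1 = 1)
position 1: 000 → 0  (bit 0 = 0)
bits b7..b0 = 10110110 = 182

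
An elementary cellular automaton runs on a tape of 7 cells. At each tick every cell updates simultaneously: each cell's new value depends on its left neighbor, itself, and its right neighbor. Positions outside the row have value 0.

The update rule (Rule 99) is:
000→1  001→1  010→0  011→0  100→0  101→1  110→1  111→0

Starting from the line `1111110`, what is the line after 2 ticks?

0000010
1111100

1111100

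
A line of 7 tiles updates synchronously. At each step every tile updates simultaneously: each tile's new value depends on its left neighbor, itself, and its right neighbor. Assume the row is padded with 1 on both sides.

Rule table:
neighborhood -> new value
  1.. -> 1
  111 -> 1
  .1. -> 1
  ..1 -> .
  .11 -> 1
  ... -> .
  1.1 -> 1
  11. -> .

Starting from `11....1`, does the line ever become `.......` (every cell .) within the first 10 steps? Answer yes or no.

1.1...1
.111..1
111.1.1
11.1111
1.11111
.111111
1111111
1111111  (fixed point — unchanged through step 10)
step 10 is 1111111, still not uniform .

no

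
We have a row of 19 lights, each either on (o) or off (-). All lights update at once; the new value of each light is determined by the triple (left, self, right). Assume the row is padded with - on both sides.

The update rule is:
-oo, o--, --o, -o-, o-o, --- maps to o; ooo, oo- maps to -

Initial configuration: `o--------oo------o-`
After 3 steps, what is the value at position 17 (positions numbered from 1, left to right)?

o

step 1: oooooooooo-oooooooo
step 2: o---------oo-------
step 3: ooooooooooo-ooooooo
position 17 holds o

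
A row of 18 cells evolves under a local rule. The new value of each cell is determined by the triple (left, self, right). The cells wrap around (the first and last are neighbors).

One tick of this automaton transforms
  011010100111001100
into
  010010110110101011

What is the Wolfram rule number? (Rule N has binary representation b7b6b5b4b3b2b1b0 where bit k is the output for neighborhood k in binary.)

position 10: 111 → 1  (bit 7 = 1)
position 2: 110 → 0  (bit 6 = 0)
position 3: 101 → 0  (bit 5 = 0)
position 7: 100 → 1  (bit 4 = 1)
position 1: 011 → 1  (bit 3 = 1)
position 4: 010 → 1  (bit 2 = 1)
position 0: 001 → 0  (bit 1 = 0)
position 17: 000 → 1  (bit 0 = 1)
bits b7..b0 = 10011101 = 157

157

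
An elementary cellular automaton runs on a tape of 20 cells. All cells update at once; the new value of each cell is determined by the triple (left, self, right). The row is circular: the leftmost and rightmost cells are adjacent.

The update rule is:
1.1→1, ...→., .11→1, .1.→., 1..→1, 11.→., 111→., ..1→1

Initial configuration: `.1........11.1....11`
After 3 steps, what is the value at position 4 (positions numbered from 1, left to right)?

.

step 1: 1.1......11.1.1..11.
step 2: .1.1....11.1.1.111.1
step 3: 1.1.1..11.1.1.11..1.
position 4 holds .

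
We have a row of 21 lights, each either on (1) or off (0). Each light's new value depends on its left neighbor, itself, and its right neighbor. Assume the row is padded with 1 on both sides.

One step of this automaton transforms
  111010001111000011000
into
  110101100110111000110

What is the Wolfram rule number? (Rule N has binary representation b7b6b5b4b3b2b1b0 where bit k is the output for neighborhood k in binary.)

position 0: 111 → 1  (bit 7 = 1)
position 2: 110 → 0  (bit 6 = 0)
position 3: 101 → 1  (bit 5 = 1)
position 5: 100 → 1  (bit 4 = 1)
position 8: 011 → 0  (bit 3 = 0)
position 4: 010 → 0  (bit 2 = 0)
position 7: 001 → 0  (bit 1 = 0)
position 6: 000 → 1  (bit 0 = 1)
bits b7..b0 = 10110001 = 177

177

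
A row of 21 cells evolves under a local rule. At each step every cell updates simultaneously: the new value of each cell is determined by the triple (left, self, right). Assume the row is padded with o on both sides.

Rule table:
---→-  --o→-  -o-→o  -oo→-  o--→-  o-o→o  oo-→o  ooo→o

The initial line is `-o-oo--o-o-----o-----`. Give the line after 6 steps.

ooooo----o-----o-----

ooo-o--ooo-----o-----
ooooo---oo-----o-----
ooooo----o-----o-----
ooooo----o-----o-----  (fixed point — unchanged through step 6)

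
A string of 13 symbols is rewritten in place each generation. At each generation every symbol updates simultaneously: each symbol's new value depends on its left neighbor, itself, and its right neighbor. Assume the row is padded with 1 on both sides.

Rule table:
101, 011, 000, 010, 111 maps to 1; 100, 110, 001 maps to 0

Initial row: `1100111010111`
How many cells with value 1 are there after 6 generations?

11

1000110111111
0010101111111
0011111111111
0011111111111  (fixed point — unchanged through generation 6)
count of 1: 11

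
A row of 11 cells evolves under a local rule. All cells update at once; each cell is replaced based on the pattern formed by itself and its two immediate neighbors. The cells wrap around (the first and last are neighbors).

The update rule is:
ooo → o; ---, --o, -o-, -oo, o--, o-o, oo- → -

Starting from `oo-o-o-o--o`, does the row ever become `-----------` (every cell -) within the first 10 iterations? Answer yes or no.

yes

o----------
-----------
all cells are - at iteration 2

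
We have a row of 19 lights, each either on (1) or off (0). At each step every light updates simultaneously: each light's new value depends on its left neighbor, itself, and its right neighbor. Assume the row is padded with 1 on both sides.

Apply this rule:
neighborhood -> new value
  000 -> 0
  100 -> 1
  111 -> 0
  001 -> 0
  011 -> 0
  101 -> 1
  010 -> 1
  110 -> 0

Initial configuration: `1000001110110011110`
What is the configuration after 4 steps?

0100000001001000001
1110000001101100000
0001000000010010000
1001100000011011000

1001100000011011000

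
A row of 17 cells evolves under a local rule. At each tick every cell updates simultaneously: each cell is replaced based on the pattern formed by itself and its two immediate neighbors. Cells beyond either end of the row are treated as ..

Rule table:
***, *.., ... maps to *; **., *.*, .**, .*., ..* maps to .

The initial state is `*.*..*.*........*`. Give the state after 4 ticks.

*..*....*..*.****

...*....*******..
**..***..*****.**
..*..*.*..***....
*..*....*..*.****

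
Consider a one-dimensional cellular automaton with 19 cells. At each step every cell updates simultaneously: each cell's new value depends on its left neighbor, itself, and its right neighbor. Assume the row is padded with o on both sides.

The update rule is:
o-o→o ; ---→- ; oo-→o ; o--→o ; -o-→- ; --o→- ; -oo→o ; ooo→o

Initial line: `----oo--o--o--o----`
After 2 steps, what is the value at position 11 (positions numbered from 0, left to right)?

step 1: o---ooo--o--o--o---
step 2: oo--oooo--o--o--o--
position 11 holds -

-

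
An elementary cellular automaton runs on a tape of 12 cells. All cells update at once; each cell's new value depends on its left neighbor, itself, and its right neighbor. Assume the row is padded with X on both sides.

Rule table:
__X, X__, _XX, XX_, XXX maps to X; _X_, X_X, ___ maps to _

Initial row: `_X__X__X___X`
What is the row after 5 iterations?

__XX_XX_X_XX
XXXX_XX___XX
XXXX_XXX_XXX
XXXX_XXX_XXX  (fixed point — unchanged through iteration 5)

XXXX_XXX_XXX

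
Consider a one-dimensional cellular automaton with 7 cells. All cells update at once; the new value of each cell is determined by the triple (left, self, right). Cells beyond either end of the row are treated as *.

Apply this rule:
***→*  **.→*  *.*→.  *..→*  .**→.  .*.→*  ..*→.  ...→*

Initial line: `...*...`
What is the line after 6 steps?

****.*.

**.***.
**..**.
***..*.
****.*.
****.*.  (fixed point — unchanged through step 6)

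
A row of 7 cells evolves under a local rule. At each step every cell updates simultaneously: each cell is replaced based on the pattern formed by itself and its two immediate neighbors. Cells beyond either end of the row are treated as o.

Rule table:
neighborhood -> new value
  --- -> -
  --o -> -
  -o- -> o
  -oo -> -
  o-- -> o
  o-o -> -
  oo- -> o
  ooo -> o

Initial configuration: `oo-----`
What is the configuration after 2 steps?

oooo---

ooo----
oooo---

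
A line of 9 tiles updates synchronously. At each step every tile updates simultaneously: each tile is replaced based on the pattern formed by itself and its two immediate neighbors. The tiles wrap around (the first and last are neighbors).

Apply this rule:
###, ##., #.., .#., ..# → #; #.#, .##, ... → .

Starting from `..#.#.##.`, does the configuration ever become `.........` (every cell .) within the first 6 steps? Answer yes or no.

no

.##.#..##
..#.###.#
###..##.#
#####.#..
.####.###
..###..##
step 6 is ..###..##, still not uniform .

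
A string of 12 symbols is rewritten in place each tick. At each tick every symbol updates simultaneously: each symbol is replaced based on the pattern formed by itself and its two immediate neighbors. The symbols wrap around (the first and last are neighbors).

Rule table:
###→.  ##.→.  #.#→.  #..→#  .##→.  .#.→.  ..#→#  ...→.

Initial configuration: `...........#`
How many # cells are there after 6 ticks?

2

tick 1: #.........#.
tick 2: .#.......#..
tick 3: #.#.....#.#.
tick 4: ...#...#....
tick 5: ..#.#.#.#...
tick 6: .#.......#..
count of #: 2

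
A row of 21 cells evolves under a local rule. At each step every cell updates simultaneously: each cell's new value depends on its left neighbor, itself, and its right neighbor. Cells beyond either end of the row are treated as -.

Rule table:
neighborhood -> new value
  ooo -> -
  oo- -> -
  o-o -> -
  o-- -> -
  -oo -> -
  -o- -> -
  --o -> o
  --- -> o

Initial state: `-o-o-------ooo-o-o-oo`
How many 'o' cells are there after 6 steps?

step 1: o----oooooo----------
step 2: --ooo-------ooooooooo
step 3: oo----oooooo---------
step 4: ---ooo-------oooooooo
step 5: ooo----oooooo--------
step 6: ----ooo-------ooooooo
count of o: 10

10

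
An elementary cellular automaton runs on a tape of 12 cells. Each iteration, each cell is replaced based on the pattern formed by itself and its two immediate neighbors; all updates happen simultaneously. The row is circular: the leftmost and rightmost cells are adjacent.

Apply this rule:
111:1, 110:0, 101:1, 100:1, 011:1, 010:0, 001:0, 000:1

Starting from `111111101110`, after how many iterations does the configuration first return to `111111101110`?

12

111111011101
111110111011
111101110111
111011101111
110111011111
101110111111
011101111111
111011111110
110111111101
101111111011
011111110111
111111101110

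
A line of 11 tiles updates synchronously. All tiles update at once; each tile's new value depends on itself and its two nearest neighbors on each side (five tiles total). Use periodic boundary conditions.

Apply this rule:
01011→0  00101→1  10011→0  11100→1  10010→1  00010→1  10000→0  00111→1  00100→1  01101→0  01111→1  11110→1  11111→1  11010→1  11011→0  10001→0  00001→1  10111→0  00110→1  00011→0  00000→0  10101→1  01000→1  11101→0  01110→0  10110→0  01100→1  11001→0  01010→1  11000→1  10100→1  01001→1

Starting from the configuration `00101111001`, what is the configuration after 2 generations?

11100111011
11100100001

11100100001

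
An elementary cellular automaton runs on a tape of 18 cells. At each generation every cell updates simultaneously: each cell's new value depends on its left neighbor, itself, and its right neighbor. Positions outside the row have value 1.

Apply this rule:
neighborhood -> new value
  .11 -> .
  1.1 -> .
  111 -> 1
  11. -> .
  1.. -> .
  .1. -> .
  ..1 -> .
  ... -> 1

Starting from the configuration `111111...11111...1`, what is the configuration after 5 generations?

generation 1: 11111..1..111..1..
generation 2: 1111.......1......
generation 3: 111..11111...1111.
generation 4: 11....111..1..11..
generation 5: 1..11..1..........

1..11..1..........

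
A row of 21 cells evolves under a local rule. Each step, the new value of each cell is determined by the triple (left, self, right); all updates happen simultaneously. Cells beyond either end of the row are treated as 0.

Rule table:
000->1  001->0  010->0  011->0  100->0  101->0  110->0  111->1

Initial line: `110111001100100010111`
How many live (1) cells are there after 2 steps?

000010000000001000010
111000111111100011000
count of 1: 12

12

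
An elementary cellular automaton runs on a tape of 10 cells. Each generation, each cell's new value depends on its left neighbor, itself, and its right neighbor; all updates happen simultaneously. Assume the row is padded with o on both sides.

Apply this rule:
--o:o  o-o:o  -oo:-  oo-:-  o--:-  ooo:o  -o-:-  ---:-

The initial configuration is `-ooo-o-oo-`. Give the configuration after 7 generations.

o--o-o-o-o

o-o-o-o--o
-o-o-o--o-
o-o-o--o-o
-o-o--o-o-
o-o--o-o-o
-o--o-o-o-
o--o-o-o-o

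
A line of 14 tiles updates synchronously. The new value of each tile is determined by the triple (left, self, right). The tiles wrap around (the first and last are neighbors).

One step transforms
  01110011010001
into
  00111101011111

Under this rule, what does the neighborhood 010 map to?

At position 9 the neighborhood is 010; the next row has 1 there.

1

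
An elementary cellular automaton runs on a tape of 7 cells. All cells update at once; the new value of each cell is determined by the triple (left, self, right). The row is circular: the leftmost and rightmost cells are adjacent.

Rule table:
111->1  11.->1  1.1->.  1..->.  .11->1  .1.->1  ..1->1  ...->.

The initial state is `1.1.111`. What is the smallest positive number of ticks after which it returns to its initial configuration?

1

1.1.111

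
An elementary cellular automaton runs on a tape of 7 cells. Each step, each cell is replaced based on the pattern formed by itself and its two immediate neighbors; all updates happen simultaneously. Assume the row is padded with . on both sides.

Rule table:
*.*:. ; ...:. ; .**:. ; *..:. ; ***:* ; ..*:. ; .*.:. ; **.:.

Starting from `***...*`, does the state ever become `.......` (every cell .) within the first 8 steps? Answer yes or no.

.*.....
.......
all cells are . at step 2

yes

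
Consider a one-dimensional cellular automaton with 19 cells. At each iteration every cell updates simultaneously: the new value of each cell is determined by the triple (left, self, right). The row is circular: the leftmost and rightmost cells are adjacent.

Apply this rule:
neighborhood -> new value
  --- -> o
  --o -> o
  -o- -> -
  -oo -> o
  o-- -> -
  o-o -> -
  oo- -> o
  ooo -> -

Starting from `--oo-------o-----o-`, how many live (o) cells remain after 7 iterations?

8

oooo-oooooo--oooo--
o--o-o----o-oo--o-o
o-o----ooo--oo-o--o
o---oooo-o-ooo---oo
o-ooo--o---o-o-ooo-
--o-o-o--oo----o-o-
oo------ooo-ooo----
count of o: 8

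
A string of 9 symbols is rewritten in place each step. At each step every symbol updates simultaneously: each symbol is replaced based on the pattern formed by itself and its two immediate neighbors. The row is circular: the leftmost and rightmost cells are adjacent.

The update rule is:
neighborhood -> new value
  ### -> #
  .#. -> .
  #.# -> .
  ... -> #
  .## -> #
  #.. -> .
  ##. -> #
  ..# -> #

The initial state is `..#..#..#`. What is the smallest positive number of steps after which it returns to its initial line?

.#..#..#.
#..#..#..
..#..#..#

3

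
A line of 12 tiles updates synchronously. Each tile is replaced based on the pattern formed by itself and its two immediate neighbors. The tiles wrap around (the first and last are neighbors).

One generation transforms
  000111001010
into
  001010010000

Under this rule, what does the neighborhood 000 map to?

0

At position 0 the neighborhood is 000; the next row has 0 there.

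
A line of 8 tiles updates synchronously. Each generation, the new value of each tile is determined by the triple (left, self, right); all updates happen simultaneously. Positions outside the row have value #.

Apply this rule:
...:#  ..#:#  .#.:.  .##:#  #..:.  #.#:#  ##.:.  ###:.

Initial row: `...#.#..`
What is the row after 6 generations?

.##.#..#
##.#..##
..#..##.
.#..##.#
#..##.##
..##.##.

..##.##.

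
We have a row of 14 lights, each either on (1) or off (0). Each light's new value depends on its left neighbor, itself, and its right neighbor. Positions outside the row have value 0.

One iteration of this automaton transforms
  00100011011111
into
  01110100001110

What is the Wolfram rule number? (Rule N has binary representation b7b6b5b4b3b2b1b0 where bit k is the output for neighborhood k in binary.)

150

position 10: 111 → 1  (bit 7 = 1)
position 7: 110 → 0  (bit 6 = 0)
position 8: 101 → 0  (bit 5 = 0)
position 3: 100 → 1  (bit 4 = 1)
position 6: 011 → 0  (bit 3 = 0)
position 2: 010 → 1  (bit 2 = 1)
position 1: 001 → 1  (bit 1 = 1)
position 0: 000 → 0  (bit 0 = 0)
bits b7..b0 = 10010110 = 150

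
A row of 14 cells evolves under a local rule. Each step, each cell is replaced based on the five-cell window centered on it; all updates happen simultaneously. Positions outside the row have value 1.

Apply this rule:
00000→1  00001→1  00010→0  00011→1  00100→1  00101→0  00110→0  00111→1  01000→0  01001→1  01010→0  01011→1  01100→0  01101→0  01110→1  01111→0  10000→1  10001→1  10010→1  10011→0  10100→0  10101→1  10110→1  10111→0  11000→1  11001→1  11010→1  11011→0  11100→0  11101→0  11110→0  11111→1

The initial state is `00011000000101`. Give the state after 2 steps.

11100111110010
10010101001101

10010101001101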